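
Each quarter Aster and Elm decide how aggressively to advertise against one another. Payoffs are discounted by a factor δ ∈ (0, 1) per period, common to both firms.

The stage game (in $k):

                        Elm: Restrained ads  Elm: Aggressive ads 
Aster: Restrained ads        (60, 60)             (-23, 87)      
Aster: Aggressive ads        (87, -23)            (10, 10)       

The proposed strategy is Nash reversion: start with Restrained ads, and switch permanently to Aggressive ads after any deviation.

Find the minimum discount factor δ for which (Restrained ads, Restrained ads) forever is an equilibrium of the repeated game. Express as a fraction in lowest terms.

60/(1−δ) ≥ 87 + 10δ/(1−δ)
60 ≥ 87 − 77δ
δ ≥ 27/77.

27/77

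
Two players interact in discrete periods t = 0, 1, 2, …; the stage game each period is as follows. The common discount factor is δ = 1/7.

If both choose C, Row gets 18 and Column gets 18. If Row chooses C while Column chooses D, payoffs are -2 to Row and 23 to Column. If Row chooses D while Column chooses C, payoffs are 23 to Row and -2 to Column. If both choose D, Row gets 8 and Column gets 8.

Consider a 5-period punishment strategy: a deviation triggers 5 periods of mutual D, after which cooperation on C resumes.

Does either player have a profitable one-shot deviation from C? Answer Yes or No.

IC: δ+…+δ^5 ≥ (23−18)/(18−8) = 1/2.
At δ = 1/7: partial sum = 0.1667 < 0.5000. Cooperation not sustainable.

Yes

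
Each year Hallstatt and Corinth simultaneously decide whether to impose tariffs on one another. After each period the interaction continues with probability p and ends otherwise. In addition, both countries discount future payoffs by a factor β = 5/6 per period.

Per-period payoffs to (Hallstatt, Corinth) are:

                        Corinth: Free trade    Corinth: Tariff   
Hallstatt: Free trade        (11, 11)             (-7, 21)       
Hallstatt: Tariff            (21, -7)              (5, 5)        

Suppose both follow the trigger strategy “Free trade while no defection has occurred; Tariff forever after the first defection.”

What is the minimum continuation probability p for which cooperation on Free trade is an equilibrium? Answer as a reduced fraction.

3/4

With continuation probability p and discount β, the effective per-period discount factor is βp.
Grim-trigger IC: βp ≥ (21−11)/(21−5) = 5/8.
So p ≥ (5/8)/(5/6) = 3/4.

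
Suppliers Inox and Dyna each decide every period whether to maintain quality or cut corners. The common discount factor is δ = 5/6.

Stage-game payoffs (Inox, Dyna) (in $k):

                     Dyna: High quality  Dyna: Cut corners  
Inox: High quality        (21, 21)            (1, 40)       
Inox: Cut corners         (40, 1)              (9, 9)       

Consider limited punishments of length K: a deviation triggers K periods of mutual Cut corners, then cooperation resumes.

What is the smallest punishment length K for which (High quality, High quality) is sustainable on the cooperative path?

Need Σ_{k=1}^{K} δ^k ≥ (40−21)/(21−9) = 1.5833 at δ = 5/6.
At K = 2 the sum is 1.5278 < 1.5833; at K = 3 it is 2.1065 ≥ 1.5833.
So the minimum punishment length is K = 3.

3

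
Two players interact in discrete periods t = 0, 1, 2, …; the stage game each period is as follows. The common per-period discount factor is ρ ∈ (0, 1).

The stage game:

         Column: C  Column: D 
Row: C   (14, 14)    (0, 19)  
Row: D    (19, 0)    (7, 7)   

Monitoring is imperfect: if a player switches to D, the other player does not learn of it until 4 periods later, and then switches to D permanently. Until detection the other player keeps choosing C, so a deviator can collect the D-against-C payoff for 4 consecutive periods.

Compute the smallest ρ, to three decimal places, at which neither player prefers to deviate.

A deviator earns 19 for 4 periods, then 7 forever; cooperating earns 14 forever. Multiplying the IC by (1−ρ):
14 ≥ 19(1−ρ^4) + 7ρ^4, so 12·ρ^4 ≥ 5 and ρ^4 ≥ 5/12.
ρ ≥ (5/12)^(1/4) ≈ 0.803.

0.803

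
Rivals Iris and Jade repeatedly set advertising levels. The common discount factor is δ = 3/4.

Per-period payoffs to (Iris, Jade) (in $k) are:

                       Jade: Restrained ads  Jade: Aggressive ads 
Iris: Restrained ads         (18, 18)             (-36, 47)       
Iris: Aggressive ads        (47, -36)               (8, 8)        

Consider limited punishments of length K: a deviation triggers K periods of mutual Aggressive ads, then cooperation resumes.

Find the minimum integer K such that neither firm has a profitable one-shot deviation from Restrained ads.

IC: δ(1−δ^K)/(1−δ) ≥ (47−18)/(18−8) = 29/10.
With δ = 3/4: need 1 − δ^K ≥ 29/10·(1−3/4)/(3/4), i.e. δ^K ≤ 0.0333.
Since (3/4)^11 = 0.0422 and (3/4)^12 = 0.0317, the smallest such K is 12.

12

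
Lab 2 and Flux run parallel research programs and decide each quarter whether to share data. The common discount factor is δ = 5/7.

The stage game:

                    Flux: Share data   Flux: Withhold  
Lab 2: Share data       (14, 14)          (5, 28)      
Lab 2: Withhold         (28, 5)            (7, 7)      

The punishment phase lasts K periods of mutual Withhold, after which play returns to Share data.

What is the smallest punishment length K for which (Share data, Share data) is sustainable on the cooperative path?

5

Need Σ_{k=1}^{K} δ^k ≥ (28−14)/(14−7) = 2.0000 at δ = 5/7.
At K = 4 the sum is 1.8492 < 2.0000; at K = 5 it is 2.0352 ≥ 2.0000.
So the minimum punishment length is K = 5.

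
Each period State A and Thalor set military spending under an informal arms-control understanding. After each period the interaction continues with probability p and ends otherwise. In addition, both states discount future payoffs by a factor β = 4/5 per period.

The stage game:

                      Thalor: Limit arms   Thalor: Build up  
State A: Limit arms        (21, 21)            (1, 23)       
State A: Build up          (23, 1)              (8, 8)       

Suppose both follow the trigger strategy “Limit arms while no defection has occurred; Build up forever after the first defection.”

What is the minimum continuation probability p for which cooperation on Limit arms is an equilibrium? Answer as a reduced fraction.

With continuation probability p and discount β, the effective per-period discount factor is βp.
Grim-trigger IC: βp ≥ (23−21)/(23−8) = 2/15.
So p ≥ (2/15)/(4/5) = 1/6.

1/6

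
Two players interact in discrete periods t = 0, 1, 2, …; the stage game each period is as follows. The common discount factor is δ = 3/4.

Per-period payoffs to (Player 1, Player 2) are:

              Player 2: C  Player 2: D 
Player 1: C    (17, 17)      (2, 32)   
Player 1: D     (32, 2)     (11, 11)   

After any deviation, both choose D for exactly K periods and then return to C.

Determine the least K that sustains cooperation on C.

No profitable deviation requires (17−11)(δ+…+δ^K) ≥ 32−17, i.e. δ+…+δ^K ≥ 5/2 ≈ 2.5000.
With δ = 3/4, the partial sums are K=1: 0.7500, K=2: 1.3125, …, K=5: 2.2881, K=6: 2.4661, K=7: 2.5995.
K = 7 is the first length at which the sum reaches 2.5000.

7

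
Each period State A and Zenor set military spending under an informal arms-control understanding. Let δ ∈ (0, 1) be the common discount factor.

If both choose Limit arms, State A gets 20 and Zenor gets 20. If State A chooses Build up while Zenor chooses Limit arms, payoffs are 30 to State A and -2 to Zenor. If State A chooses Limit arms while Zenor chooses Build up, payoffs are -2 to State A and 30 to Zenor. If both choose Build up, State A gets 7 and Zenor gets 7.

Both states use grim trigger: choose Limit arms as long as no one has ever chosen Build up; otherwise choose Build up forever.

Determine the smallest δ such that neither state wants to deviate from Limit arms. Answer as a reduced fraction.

10/23

20/(1−δ) ≥ 30 + 7δ/(1−δ)
20 ≥ 30 − 23δ
δ ≥ 10/23.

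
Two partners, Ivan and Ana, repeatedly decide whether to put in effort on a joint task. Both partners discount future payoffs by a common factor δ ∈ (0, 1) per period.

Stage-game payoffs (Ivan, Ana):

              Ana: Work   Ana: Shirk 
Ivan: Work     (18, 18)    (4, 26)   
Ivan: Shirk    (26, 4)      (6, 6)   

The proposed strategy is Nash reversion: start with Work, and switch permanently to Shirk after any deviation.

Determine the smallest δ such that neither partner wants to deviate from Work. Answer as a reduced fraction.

2/5

One-period gain from deviating is 26 − 18 = 8. The loss is 18 − 6 = 12 in every subsequent period, with present value 12·δ/(1−δ).
Deviation is unprofitable when 12·δ/(1−δ) ≥ 8, i.e. δ/(1−δ) ≥ 2/3.
Equivalently δ ≥ 8/(8+12) = 2/5.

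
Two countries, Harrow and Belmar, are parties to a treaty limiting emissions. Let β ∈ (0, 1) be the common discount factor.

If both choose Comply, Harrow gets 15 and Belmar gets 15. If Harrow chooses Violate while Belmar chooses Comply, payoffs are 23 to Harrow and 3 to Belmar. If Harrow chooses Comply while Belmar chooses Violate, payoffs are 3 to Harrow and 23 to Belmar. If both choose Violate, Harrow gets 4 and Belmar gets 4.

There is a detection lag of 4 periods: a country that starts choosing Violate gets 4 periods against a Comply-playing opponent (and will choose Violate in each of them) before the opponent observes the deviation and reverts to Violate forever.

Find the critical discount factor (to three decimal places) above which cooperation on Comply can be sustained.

0.806

Deviating for the 4 undetected periods gains 23−15 = 8 per period over cooperation, then loses 15−4 = 11 per period forever once punishment starts.
Gain: 8(1 + β + … + β^3); loss: 11·β^4/(1−β).
No profitable deviation ⇔ 8(1−β^4) ≤ 11·β^4, i.e. β^4 ≥ 8/(8+11) = 8/19.
Hence β ≥ (8/19)^(1/4) ≈ 0.806.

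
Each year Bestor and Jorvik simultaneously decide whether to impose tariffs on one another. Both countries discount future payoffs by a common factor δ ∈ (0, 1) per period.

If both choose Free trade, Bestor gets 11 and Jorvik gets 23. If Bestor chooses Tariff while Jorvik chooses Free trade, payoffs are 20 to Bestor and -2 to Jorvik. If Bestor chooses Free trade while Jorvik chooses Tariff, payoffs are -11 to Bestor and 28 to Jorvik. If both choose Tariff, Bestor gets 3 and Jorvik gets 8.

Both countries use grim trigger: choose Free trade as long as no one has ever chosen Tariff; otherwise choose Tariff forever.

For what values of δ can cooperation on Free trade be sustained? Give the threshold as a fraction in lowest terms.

Bestor: cooperation gives 11 each period; deviation gives 20 once then 3 forever.
  11/(1−δ) ≥ 20 + 3δ/(1−δ) ⇒ δ ≥ 9/17.
Jorvik: cooperation gives 23 each period; deviation gives 28 once then 8 forever.
  δ ≥ 5/20 = 1/4.
Both must hold, so the binding constraint is Bestor's: δ ≥ 9/17.

9/17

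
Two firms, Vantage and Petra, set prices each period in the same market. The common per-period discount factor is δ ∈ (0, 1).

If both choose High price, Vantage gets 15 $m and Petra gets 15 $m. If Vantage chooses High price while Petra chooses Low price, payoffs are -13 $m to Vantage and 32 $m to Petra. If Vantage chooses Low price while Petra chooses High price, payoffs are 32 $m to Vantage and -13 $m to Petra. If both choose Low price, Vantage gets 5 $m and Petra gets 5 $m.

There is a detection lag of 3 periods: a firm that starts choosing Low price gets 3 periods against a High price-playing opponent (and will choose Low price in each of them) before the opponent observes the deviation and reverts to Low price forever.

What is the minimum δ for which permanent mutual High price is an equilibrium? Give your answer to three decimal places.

The best deviation is to choose Low price for all 3 undetected periods, earning 32 each, then 5 forever once detected.
Deviation value: 32(1−δ^3)/(1−δ) + 5δ^3/(1−δ); cooperation value: 15/(1−δ).
IC: 15 ≥ 32(1−δ^3) + 5δ^3 = 32 − 27δ^3.
So δ^3 ≥ 17/27, giving δ ≥ (17/27)^(1/3) ≈ 0.857.

0.857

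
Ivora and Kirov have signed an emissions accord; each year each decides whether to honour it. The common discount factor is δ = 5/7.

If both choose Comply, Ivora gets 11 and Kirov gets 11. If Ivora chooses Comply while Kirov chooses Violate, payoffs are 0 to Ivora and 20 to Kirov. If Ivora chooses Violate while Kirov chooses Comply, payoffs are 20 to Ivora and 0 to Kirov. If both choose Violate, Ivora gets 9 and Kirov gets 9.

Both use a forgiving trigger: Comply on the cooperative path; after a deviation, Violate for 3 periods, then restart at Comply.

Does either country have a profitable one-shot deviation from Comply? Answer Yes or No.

Yes

A one-shot deviation gives 20 now, then 9 for 3 periods, then back to 11.
Gain from deviating: (20−11) today; loss: (11−9) in each of the next 3 periods.
No-deviation condition: (11−9)(δ+…+δ^3) ≥ 20−11, i.e. δ+…+δ^3 ≥ 9/2.
At δ = 5/7: δ+…+δ^3 = 1.5889 < 4.5000.
So cooperation is not sustainable.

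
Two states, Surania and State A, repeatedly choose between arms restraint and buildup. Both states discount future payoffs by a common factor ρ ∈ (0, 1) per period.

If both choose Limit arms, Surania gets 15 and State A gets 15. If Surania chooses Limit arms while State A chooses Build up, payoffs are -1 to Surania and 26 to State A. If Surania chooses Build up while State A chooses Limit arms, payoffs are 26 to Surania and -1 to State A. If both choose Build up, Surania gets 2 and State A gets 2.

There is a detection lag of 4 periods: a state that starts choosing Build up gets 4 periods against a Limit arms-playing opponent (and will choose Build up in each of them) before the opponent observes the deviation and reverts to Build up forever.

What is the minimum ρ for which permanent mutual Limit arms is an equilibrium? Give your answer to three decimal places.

A deviator earns 26 for 4 periods, then 2 forever; cooperating earns 15 forever. Multiplying the IC by (1−ρ):
15 ≥ 26(1−ρ^4) + 2ρ^4, so 24·ρ^4 ≥ 11 and ρ^4 ≥ 11/24.
ρ ≥ (11/24)^(1/4) ≈ 0.823.

0.823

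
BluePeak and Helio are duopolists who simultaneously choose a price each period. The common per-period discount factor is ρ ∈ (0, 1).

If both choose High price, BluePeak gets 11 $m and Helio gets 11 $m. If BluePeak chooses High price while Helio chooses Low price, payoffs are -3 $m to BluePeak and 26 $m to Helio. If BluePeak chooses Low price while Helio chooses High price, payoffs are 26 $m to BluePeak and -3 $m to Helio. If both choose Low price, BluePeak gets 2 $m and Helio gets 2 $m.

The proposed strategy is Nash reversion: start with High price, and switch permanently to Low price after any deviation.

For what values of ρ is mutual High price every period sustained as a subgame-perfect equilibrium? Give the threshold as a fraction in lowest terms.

5/8

One-period gain from deviating is 26 − 11 = 15. The loss is 11 − 2 = 9 in every subsequent period, with present value 9·ρ/(1−ρ).
Deviation is unprofitable when 9·ρ/(1−ρ) ≥ 15, i.e. ρ/(1−ρ) ≥ 5/3.
Equivalently ρ ≥ 15/(15+9) = 5/8.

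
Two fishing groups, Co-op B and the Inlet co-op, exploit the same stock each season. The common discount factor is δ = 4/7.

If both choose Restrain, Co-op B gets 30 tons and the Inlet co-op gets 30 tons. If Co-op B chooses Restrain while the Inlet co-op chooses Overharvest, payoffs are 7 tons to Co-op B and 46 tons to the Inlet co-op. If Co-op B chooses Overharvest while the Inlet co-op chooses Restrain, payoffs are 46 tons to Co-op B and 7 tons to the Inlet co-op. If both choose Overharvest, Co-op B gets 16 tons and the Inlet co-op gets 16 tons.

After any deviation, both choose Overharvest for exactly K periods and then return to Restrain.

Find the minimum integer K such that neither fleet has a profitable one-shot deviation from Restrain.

4

IC: δ(1−δ^K)/(1−δ) ≥ (46−30)/(30−16) = 8/7.
With δ = 4/7: need 1 − δ^K ≥ 8/7·(1−4/7)/(4/7), i.e. δ^K ≤ 0.1429.
Since (4/7)^3 = 0.1866 and (4/7)^4 = 0.1066, the smallest such K is 4.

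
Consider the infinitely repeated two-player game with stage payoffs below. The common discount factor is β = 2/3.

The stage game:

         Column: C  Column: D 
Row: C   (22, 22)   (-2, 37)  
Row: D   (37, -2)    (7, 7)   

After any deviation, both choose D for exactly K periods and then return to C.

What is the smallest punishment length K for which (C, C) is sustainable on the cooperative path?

2

No profitable deviation requires (22−7)(β+…+β^K) ≥ 37−22, i.e. β+…+β^K ≥ 1 ≈ 1.0000.
With β = 2/3, the partial sums are K=1: 0.6667, K=2: 1.1111.
K = 2 is the first length at which the sum reaches 1.0000.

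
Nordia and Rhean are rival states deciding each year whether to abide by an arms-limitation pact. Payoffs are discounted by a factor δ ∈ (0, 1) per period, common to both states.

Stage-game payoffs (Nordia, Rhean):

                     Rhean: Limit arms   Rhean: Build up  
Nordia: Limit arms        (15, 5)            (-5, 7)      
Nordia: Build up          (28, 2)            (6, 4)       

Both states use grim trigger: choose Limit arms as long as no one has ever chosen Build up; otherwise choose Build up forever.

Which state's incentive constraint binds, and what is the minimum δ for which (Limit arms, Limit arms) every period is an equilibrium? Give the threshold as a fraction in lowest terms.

Rhean; δ ≥ 2/3

Nordia's threshold: (28−15)/(28−6) = 13/22.
Rhean's threshold: (7−5)/(7−4) = 2/3.
13/22 < 2/3, so Rhean binds and δ* = 2/3.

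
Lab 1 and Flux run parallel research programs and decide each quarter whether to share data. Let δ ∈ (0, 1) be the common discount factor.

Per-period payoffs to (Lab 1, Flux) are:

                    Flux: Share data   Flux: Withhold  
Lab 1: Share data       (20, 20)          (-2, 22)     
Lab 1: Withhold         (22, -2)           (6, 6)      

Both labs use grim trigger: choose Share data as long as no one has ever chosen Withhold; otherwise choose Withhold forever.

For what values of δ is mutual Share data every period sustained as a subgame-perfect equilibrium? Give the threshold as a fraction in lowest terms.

Cooperation forever yields 20 each period: 20/(1−δ).
Deviating yields 22 once, then 6 forever: 22 + 6δ/(1−δ).
No profitable deviation requires 20/(1−δ) ≥ 22 + 6δ/(1−δ).
Multiplying by (1−δ): 20 ≥ 22(1−δ) + 6δ = 22 − 16δ.
So 16δ ≥ 2, i.e. δ ≥ 2/16 = 1/8.

1/8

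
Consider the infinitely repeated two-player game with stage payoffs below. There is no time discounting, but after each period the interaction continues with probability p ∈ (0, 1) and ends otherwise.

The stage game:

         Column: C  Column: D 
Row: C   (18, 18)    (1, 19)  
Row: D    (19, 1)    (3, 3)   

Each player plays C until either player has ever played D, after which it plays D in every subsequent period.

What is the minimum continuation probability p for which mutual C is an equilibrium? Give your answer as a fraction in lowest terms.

With no time discounting, the continuation probability p plays the role of the discount factor.
Grim-trigger IC: 18/(1−p) ≥ 19 + 3p/(1−p) ⇒ p ≥ (19−18)/(19−3) = 1/16.

1/16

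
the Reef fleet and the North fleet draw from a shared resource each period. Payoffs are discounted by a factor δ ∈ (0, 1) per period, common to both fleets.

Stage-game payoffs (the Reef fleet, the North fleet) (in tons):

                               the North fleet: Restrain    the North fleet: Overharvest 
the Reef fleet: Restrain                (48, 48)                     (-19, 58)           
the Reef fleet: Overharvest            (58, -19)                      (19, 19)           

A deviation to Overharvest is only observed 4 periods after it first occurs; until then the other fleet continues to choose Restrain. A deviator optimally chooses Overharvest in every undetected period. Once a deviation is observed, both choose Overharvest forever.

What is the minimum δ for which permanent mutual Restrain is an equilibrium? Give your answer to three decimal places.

Deviating for the 4 undetected periods gains 58−48 = 10 per period over cooperation, then loses 48−19 = 29 per period forever once punishment starts.
Gain: 10(1 + δ + … + δ^3); loss: 29·δ^4/(1−δ).
No profitable deviation ⇔ 10(1−δ^4) ≤ 29·δ^4, i.e. δ^4 ≥ 10/(10+29) = 10/39.
Hence δ ≥ (10/39)^(1/4) ≈ 0.712.

0.712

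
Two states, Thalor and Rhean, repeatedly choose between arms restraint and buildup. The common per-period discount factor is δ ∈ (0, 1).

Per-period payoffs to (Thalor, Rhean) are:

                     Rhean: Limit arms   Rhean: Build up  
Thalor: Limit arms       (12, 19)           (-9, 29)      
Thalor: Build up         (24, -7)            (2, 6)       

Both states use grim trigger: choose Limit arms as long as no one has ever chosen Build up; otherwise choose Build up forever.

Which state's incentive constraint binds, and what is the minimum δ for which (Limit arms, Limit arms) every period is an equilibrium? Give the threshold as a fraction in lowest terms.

For Thalor: deviation gain 24−12 = 12, per-period punishment loss 12−2 = 10. IC gives δ ≥ 12/22 = 6/11.
For Rhean: gain 10, loss 13 per period, so δ ≥ 10/23.
The tighter constraint is Thalor's, so cooperation needs δ ≥ 6/11.

Thalor; δ ≥ 6/11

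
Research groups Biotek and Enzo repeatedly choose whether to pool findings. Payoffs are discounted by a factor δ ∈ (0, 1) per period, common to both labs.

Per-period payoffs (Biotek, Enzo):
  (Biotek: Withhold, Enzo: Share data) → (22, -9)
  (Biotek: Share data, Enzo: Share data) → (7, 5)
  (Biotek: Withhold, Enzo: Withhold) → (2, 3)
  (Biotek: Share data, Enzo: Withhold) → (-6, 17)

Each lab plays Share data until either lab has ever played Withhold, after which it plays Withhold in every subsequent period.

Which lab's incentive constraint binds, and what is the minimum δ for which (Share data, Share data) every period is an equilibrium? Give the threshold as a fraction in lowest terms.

Biotek: cooperation gives 7 each period; deviation gives 22 once then 2 forever.
  7/(1−δ) ≥ 22 + 2δ/(1−δ) ⇒ δ ≥ 15/20 = 3/4.
Enzo: cooperation gives 5 each period; deviation gives 17 once then 3 forever.
  δ ≥ 12/14 = 6/7.
Both must hold, so the binding constraint is Enzo's: δ ≥ 6/7.

Enzo; δ ≥ 6/7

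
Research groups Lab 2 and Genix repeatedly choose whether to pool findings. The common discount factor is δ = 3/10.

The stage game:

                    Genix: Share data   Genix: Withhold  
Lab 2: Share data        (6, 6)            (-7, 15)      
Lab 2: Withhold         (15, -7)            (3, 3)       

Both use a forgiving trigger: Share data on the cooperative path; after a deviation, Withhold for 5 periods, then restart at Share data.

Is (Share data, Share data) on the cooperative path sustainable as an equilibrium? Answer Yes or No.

No

IC: δ+…+δ^5 ≥ (15−6)/(6−3) = 3.
At δ = 3/10: partial sum = 0.4275 < 3.0000. Cooperation not sustainable.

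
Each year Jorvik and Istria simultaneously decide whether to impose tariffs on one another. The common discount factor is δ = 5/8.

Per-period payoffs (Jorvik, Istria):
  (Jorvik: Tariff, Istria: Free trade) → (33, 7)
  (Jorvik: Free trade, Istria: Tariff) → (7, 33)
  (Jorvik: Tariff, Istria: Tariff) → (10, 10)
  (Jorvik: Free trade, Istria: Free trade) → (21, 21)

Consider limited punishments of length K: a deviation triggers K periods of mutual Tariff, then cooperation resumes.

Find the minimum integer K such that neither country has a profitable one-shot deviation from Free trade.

No profitable deviation requires (21−10)(δ+…+δ^K) ≥ 33−21, i.e. δ+…+δ^K ≥ 12/11 ≈ 1.0909.
With δ = 5/8, the partial sums are K=1: 0.6250, K=2: 1.0156, K=3: 1.2598.
K = 3 is the first length at which the sum reaches 1.0909.

3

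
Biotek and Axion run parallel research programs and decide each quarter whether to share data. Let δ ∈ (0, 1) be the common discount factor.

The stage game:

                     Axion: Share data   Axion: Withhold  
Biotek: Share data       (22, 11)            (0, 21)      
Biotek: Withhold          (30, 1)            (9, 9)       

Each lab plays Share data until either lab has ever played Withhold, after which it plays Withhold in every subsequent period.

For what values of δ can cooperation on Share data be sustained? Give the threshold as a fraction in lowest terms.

5/6

Biotek's threshold: (30−22)/(30−9) = 8/21.
Axion's threshold: (21−11)/(21−9) = 5/6.
8/21 < 5/6, so Axion binds and δ* = 5/6.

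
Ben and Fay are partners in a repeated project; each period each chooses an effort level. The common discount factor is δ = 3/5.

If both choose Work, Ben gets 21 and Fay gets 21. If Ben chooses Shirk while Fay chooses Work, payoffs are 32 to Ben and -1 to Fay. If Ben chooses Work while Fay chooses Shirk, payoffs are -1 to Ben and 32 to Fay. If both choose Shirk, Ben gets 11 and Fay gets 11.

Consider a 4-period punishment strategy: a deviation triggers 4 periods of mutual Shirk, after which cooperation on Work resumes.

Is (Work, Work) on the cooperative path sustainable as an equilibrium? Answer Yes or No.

Yes

A one-shot deviation gives 32 now, then 11 for 4 periods, then back to 21.
Gain from deviating: (32−21) today; loss: (21−11) in each of the next 4 periods.
No-deviation condition: (21−11)(δ+…+δ^4) ≥ 32−21, i.e. δ+…+δ^4 ≥ 11/10.
At δ = 3/5: δ+…+δ^4 = 1.3056 ≥ 1.1000.
So cooperation is sustainable.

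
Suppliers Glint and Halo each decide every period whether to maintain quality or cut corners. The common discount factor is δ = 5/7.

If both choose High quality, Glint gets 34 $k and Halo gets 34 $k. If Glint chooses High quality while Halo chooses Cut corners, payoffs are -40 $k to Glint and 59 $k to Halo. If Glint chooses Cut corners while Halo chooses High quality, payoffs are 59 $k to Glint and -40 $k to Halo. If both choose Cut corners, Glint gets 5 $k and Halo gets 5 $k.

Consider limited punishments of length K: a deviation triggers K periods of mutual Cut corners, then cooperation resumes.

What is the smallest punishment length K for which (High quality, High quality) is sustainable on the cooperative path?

2

Need Σ_{k=1}^{K} δ^k ≥ (59−34)/(34−5) = 0.8621 at δ = 5/7.
At K = 1 the sum is 0.7143 < 0.8621; at K = 2 it is 1.2245 ≥ 0.8621.
So the minimum punishment length is K = 2.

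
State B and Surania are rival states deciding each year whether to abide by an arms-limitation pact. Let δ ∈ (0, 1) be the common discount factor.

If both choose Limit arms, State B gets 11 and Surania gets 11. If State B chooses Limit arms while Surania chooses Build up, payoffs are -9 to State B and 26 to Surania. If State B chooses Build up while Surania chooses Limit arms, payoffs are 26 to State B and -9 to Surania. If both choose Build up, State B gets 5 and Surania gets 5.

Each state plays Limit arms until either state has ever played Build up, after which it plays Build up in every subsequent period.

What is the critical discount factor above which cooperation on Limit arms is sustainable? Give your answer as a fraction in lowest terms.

Under grim trigger the critical discount factor is (T−C)/(T−P) with T = 26, C = 11, P = 5.
δ* = (26−11)/(26−5) = 15/21 = 5/7.

5/7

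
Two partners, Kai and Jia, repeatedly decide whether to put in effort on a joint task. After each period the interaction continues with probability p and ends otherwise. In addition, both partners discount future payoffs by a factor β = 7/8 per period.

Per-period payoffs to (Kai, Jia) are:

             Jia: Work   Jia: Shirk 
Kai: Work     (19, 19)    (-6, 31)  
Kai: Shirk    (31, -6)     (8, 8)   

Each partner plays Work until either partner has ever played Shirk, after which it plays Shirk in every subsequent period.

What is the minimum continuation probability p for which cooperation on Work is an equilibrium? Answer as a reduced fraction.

With continuation probability p and discount β, the effective per-period discount factor is βp.
Grim-trigger IC: βp ≥ (31−19)/(31−8) = 12/23.
So p ≥ (12/23)/(7/8) = 96/161.

96/161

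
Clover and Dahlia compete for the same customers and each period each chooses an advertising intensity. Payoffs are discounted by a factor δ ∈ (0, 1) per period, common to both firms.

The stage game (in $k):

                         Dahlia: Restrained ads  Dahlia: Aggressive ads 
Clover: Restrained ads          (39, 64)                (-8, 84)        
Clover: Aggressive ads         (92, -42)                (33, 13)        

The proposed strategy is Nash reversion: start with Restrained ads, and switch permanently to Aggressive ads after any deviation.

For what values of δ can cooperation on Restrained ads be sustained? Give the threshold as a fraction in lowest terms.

53/59

Clover's threshold: (92−39)/(92−33) = 53/59.
Dahlia's threshold: (84−64)/(84−13) = 20/71.
53/59 > 20/71, so Clover binds and δ* = 53/59.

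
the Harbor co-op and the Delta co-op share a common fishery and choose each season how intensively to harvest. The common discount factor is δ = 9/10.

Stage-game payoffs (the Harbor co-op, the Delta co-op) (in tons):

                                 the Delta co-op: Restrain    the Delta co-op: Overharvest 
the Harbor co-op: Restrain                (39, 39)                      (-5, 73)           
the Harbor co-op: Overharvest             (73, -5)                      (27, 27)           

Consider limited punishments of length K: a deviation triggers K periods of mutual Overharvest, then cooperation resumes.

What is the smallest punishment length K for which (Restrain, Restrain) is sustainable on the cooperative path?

IC: δ(1−δ^K)/(1−δ) ≥ (73−39)/(39−27) = 17/6.
With δ = 9/10: need 1 − δ^K ≥ 17/6·(1−9/10)/(9/10), i.e. δ^K ≤ 0.6852.
Since (9/10)^3 = 0.7290 and (9/10)^4 = 0.6561, the smallest such K is 4.

4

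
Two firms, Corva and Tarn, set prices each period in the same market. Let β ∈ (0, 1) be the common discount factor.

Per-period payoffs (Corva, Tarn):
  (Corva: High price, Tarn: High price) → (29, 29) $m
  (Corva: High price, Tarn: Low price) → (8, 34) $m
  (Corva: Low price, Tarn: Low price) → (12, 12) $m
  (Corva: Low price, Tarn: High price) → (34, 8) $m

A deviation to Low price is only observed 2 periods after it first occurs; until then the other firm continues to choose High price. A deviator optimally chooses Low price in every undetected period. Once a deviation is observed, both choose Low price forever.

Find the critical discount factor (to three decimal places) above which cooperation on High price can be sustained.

A deviator earns 34 for 2 periods, then 12 forever; cooperating earns 29 forever. Multiplying the IC by (1−β):
29 ≥ 34(1−β^2) + 12β^2, so 22·β^2 ≥ 5 and β^2 ≥ 5/22.
β ≥ (5/22)^(1/2) ≈ 0.477.

0.477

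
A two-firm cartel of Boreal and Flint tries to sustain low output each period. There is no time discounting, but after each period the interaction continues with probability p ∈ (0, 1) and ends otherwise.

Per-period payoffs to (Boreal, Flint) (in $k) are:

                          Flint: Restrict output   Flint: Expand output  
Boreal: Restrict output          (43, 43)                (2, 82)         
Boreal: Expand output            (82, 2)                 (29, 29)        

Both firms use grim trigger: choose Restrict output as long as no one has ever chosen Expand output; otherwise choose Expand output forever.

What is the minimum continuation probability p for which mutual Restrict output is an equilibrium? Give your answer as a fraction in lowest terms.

39/53

With no time discounting, the continuation probability p plays the role of the discount factor.
Grim-trigger IC: 43/(1−p) ≥ 82 + 29p/(1−p) ⇒ p ≥ (82−43)/(82−29) = 39/53.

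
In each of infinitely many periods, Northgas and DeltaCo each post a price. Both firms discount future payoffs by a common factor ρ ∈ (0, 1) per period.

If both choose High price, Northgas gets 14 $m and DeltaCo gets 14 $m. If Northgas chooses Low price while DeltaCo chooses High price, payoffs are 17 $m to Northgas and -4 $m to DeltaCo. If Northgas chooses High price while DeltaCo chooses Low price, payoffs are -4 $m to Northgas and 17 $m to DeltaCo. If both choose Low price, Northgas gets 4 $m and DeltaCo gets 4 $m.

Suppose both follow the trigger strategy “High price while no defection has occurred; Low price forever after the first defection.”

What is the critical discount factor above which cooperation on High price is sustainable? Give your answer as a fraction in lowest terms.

3/13

14/(1−ρ) ≥ 17 + 4ρ/(1−ρ)
14 ≥ 17 − 13ρ
ρ ≥ 3/13.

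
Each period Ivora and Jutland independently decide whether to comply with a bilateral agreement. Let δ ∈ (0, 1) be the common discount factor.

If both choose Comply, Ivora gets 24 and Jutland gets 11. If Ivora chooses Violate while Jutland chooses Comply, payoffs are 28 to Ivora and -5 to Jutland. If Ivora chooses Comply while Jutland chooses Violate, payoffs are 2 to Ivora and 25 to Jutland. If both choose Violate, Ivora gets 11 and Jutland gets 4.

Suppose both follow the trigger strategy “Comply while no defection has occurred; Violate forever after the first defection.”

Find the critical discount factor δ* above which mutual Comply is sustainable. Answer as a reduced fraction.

Ivora's threshold: (28−24)/(28−11) = 4/17.
Jutland's threshold: (25−11)/(25−4) = 2/3.
4/17 < 2/3, so Jutland binds and δ* = 2/3.

2/3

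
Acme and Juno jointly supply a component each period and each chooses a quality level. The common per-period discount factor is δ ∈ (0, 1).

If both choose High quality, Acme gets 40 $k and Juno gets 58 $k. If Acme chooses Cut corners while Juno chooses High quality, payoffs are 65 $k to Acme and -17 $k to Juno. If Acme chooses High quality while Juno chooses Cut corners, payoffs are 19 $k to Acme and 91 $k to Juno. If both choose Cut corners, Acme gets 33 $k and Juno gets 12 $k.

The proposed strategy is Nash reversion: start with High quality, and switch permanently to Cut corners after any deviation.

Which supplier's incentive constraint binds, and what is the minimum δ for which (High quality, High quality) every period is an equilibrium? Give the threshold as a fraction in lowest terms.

Acme: cooperation gives 40 each period; deviation gives 65 once then 33 forever.
  40/(1−δ) ≥ 65 + 33δ/(1−δ) ⇒ δ ≥ 25/32.
Juno: cooperation gives 58 each period; deviation gives 91 once then 12 forever.
  δ ≥ 33/79.
Both must hold, so the binding constraint is Acme's: δ ≥ 25/32.

Acme; δ ≥ 25/32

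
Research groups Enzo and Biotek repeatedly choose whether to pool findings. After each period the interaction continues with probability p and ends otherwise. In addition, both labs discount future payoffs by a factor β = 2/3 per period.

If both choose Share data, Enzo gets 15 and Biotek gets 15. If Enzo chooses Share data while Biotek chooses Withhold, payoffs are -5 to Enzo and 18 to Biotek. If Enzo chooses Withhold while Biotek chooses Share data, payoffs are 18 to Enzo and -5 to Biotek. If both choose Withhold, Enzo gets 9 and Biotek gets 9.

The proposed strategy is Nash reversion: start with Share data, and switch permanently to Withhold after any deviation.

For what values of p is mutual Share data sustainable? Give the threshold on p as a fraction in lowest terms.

Expected continuation weight on next period's payoff is β·p = 2/3·p, which plays the role of the discount factor.
Cooperation requires 2/3·p ≥ (18−15)/(18−9) = 1/3, hence p ≥ 1/2.

1/2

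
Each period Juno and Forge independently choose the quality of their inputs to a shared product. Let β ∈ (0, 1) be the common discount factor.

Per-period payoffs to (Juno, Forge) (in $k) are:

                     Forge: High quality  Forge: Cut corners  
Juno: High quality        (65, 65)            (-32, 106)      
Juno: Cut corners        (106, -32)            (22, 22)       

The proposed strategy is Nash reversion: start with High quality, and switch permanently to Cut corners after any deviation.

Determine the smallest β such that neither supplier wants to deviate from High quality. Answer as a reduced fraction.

Under grim trigger the critical discount factor is (T−C)/(T−P) with T = 106, C = 65, P = 22.
β* = (106−65)/(106−22) = 41/84.

41/84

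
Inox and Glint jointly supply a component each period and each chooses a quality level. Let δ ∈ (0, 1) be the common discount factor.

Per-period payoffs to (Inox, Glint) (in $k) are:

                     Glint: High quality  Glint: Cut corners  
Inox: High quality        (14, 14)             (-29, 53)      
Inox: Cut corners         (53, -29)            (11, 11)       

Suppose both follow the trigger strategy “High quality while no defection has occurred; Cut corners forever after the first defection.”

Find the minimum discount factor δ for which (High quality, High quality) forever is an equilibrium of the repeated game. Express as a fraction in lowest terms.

13/14

14/(1−δ) ≥ 53 + 11δ/(1−δ)
14 ≥ 53 − 42δ
δ ≥ 39/42 = 13/14.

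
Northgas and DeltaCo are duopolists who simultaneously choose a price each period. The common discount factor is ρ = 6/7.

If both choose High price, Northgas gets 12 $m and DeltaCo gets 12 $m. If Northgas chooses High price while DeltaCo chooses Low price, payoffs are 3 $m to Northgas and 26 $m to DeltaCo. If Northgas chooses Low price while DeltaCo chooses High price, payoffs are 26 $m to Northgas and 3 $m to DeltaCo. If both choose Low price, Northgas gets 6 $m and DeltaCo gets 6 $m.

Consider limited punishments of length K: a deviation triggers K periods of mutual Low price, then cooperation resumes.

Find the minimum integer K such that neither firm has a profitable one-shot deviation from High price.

No profitable deviation requires (12−6)(ρ+…+ρ^K) ≥ 26−12, i.e. ρ+…+ρ^K ≥ 7/3 ≈ 2.3333.
With ρ = 6/7, the partial sums are K=1: 0.8571, K=2: 1.5918, K=3: 2.2216, K=4: 2.7613.
K = 4 is the first length at which the sum reaches 2.3333.

4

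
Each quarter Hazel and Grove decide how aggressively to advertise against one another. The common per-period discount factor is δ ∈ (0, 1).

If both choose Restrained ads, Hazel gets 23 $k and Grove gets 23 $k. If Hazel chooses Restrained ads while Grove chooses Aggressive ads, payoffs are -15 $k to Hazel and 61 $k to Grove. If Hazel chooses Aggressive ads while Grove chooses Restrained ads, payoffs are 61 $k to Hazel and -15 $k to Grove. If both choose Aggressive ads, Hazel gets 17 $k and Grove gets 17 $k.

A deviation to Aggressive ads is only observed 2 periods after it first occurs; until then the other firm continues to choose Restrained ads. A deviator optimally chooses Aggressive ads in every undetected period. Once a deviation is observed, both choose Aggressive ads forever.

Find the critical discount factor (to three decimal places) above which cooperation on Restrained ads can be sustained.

A deviator earns 61 for 2 periods, then 17 forever; cooperating earns 23 forever. Multiplying the IC by (1−δ):
23 ≥ 61(1−δ^2) + 17δ^2, so 44·δ^2 ≥ 38 and δ^2 ≥ 19/22.
δ ≥ (19/22)^(1/2) ≈ 0.929.

0.929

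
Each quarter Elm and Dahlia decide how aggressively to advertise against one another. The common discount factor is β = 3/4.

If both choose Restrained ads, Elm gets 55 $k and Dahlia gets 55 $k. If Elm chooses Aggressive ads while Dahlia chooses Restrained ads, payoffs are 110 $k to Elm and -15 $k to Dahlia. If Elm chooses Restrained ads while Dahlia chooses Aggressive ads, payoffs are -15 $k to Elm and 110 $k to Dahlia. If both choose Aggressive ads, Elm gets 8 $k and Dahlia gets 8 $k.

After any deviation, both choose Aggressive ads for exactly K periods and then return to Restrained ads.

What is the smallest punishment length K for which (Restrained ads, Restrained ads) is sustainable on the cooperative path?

2

Need Σ_{k=1}^{K} β^k ≥ (110−55)/(55−8) = 1.1702 at β = 3/4.
At K = 1 the sum is 0.7500 < 1.1702; at K = 2 it is 1.3125 ≥ 1.1702.
So the minimum punishment length is K = 2.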